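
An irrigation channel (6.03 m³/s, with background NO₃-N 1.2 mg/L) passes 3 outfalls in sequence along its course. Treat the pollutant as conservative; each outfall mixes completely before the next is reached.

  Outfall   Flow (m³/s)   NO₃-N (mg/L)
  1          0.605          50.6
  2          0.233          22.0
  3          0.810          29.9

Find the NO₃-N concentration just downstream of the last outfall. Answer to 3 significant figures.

8.75 mg/L

Below outfall 1: Q → 6.635 m³/s, C = (6.030·1.200 + 0.6050·50.60)/6.635 = 5.704 mg/L.
Below outfall 2: Q → 6.868 m³/s, C = (6.635·5.704 + 0.2330·22.00)/6.868 = 6.257 mg/L.
Below outfall 3: Q → 7.678 m³/s, C = (6.868·6.257 + 0.8100·29.90)/7.678 = 8.751 mg/L.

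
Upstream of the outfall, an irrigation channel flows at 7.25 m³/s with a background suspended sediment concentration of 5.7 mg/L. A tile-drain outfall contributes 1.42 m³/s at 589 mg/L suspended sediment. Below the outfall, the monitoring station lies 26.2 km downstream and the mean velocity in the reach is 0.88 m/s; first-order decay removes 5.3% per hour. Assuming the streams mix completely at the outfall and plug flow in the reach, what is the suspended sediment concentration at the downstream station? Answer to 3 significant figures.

Mass balance: C = (7.250·5.700 + 1.420·589.0) / 8.670 = 877.7/8.670 = 101.2 mg/L.
Travel time t = 26.2·1000 / 0.88 = 29770 s = 8.270 h.
5.3%/h lost → k = −ln(1 − 0.053) = 0.05446 h⁻¹.
After decay, C = 101.2 × e^(−kt) = 101.2 × 0.6374 = 64.53 mg/L.

64.5 mg/L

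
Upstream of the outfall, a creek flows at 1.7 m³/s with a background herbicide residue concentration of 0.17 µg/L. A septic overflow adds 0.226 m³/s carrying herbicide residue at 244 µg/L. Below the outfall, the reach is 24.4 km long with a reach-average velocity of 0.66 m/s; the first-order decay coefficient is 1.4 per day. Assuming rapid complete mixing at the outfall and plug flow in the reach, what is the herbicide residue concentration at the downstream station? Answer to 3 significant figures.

After mixing, C = (1.700·0.1700 + 0.2260·244.0) / 1.926 = 55.43/1.926 = 28.78 µg/L.
Travel time t = 24.4·1000 / 0.66 = 36970 s = 10.27 h.
After decay, C = 28.78 × e^(−kt) = 28.78 × 0.5493 = 15.81 µg/L.

15.8 µg/L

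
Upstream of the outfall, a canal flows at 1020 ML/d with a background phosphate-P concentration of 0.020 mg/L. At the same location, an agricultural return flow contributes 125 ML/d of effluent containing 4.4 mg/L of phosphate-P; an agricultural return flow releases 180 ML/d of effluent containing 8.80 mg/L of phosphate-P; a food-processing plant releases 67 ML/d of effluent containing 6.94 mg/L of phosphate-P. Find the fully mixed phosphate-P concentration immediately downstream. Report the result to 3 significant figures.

1.88 mg/L

After mixing, C = (1020·0.02000 + 125.0·4.400 + 180.0·8.800 + 67.00·6.940) / 1392 = 2619/1392 = 1.882 mg/L.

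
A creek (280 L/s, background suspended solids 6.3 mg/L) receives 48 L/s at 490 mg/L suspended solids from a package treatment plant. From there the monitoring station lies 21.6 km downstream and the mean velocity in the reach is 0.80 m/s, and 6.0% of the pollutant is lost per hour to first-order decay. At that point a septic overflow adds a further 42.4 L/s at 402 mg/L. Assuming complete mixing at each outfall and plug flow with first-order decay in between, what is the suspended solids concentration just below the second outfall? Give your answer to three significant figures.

After mixing, C = (280.0·6.300 + 48.00·490.0) / 328.0 = 25280/328.0 = 77.09 mg/L; combined flow 328.0 L/s.
Travel time t = 21.6·1000 / 0.80 = 27000 s = 7.500 h.
6.0%/h lost → k = −ln(1 − 0.06) = 0.06188 h⁻¹.
First-order decay: C = 77.09·exp(−k·t) = 77.09·0.6287 = 48.47 mg/L.
At the second outfall, C = (328.0·48.47 + 42.40·402.0) / (328.0 + 42.40) = 88.93 mg/L.

88.9 mg/L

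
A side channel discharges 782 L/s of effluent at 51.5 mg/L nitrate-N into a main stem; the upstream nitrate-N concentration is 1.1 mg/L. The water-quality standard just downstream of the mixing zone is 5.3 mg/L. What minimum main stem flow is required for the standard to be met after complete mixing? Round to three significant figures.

Set C_mix = 5.3: (Q·1.100 + 782.0·51.50) / (Q + 782.0) = 5.3
→ Q = 782.0·(51.50 − 5.3)/(5.3 − 1.100) = 8602 L/s.

8600 L/s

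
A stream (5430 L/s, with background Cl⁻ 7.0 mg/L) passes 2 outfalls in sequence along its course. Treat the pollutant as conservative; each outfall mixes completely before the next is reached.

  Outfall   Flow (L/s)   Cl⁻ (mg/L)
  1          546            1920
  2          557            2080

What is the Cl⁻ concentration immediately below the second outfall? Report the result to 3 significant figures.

344 mg/L

Outfall 1: combined Q = 5976 L/s; C = (5430·7.000 + 546.0·1920)/5976 = 181.8 mg/L.
Outfall 2: combined Q = 6533 L/s; C = (5976·181.8 + 557.0·2080)/6533 = 343.6 mg/L.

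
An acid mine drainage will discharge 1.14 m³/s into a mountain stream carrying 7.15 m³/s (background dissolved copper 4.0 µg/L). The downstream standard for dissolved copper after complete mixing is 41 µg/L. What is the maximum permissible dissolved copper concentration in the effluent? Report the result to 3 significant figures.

At the limit, (Qr·Cr + Qe·Cₑ)/(Qr + Qe) = 41:
Cₑ = (8.290·41 − 7.150·4.000) / 1.140 = 273.1 µg/L.

273 µg/L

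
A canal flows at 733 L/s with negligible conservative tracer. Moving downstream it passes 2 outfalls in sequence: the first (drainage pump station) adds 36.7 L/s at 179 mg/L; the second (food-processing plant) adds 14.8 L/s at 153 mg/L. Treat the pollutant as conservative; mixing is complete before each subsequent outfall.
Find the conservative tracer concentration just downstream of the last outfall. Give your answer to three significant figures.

11.3 mg/L

Outfall 1: combined Q = 769.7 L/s; C = (733.0·0 + 36.70·179.0)/769.7 = 8.535 mg/L.
Outfall 2: combined Q = 784.5 L/s; C = (769.7·8.535 + 14.80·153.0)/784.5 = 11.26 mg/L.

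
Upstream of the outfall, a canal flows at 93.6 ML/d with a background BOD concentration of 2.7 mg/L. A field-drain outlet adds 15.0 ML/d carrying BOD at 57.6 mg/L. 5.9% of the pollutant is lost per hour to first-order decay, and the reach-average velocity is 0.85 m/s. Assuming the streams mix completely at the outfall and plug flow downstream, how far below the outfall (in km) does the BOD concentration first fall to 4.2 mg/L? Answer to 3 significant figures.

Mass balance: C = (93.60·2.700 + 15.00·57.60) / 108.6 = 1117/108.6 = 10.28 mg/L.
5.9%/h lost → k = −ln(1 − 0.059) = 0.06081 h⁻¹.
Set 10.28·exp(−k·t) = 4.2 → t = ln(10.28/4.2)/k = 53010 s = 14.72 h.
Distance = v·t = 0.85·53010 = 45060 m = 45.06 km.

45.1 km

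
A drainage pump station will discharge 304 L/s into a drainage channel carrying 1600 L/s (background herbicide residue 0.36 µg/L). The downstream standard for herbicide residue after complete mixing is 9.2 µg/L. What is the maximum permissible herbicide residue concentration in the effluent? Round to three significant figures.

At the limit, (Qr·Cr + Qe·Cₑ)/(Qr + Qe) = 9.2:
Cₑ = (1904·9.2 − 1600·0.3600) / 304.0 = 55.73 µg/L.

55.7 µg/L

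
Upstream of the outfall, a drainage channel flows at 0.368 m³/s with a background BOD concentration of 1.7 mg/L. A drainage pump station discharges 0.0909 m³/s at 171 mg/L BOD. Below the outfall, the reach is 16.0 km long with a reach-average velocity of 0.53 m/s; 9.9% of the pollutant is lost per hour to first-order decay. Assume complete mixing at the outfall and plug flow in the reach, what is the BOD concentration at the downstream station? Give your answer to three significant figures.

14.7 mg/L

Conservation of mass: C = (0.3680·1.700 + 0.09090·171.0) / 0.4589 = 16.17/0.4589 = 35.24 mg/L.
Travel time t = 16.0·1000 / 0.53 = 30190 s = 8.386 h.
9.9%/h lost → k = −ln(1 − 0.099) = 0.1043 h⁻¹.
Applying C = C₀e^(−kt): 35.24 × 0.4172 = 14.70 mg/L.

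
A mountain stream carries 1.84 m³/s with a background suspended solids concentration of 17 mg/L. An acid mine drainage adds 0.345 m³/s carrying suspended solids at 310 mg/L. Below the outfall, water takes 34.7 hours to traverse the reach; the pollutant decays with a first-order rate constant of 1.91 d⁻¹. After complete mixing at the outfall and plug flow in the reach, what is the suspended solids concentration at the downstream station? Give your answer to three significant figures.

Conservation of mass: C = (1.840·17.00 + 0.3450·310.0) / 2.185 = 138.2/2.185 = 63.26 mg/L.
Decay over the reach: 63.26·exp(−kt) = 63.26·0.06319 = 3.998 mg/L.

4.00 mg/L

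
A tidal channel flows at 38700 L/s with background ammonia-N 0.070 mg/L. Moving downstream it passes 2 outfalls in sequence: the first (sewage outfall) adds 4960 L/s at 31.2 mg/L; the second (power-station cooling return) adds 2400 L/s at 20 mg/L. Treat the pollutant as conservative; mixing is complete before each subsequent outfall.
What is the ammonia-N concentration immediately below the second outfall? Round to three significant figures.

4.46 mg/L

Below outfall 1: Q → 43660 L/s, C = (38700·0.07000 + 4960·31.20)/43660 = 3.607 mg/L.
Below outfall 2: Q → 46060 L/s, C = (43660·3.607 + 2400·20.00)/46060 = 4.461 mg/L.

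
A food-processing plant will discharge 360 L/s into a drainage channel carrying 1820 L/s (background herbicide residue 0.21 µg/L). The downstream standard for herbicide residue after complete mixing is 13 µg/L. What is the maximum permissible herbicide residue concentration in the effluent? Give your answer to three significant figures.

At the limit, (Qr·Cr + Qe·Cₑ)/(Qr + Qe) = 13:
Cₑ = (2180·13 − 1820·0.2100) / 360.0 = 77.66 µg/L.

77.7 µg/L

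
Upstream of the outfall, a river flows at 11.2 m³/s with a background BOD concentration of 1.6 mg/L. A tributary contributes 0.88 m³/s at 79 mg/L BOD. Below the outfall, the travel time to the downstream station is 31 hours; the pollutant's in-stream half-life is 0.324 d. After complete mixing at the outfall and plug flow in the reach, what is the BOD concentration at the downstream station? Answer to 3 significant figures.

Mass balance: C = (11.20·1.600 + 0.8800·79.00) / 12.08 = 87.44/12.08 = 7.238 mg/L.
Half-life 0.324 d → k = ln 2 / 0.324 = 2.139 d⁻¹.
First-order decay: C = 7.238·exp(−k·t) = 7.238·0.06308 = 0.4566 mg/L.

0.457 mg/L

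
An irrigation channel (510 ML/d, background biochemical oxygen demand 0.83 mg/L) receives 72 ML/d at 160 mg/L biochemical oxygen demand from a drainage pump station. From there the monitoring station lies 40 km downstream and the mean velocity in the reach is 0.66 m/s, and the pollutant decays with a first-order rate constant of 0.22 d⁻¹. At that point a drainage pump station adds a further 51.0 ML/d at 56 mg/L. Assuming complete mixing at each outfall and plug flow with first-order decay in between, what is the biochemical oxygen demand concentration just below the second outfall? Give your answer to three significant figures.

20.7 mg/L

Conservation of mass: C = (510.0·0.8300 + 72.00·160.0) / 582.0 = 11940/582.0 = 20.52 mg/L; combined flow 582.0 ML/d.
Travel time t = 40·1000 / 0.66 = 60610 s = 16.84 h.
Decay over the reach: 20.52·exp(−kt) = 20.52·0.8570 = 17.59 mg/L.
Second outfall: C = (582.0·17.59 + 51.00·56.00)/633.0 = 20.68 mg/L.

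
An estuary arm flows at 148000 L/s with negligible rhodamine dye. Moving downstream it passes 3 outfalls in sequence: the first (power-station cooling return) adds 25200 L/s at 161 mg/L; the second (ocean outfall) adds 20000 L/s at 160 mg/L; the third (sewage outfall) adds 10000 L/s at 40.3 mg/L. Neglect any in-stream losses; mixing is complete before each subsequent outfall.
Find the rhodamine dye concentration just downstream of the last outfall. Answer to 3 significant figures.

37.7 mg/L

After outfall 1: Q = 148000 + 25200 = 173200 L/s; C = (148000·0 + 25200·161.0)/173200 = 23.42 mg/L.
After outfall 2: Q = 173200 + 20000 = 193200 L/s; C = (173200·23.42 + 20000·160.0)/193200 = 37.56 mg/L.
After outfall 3: Q = 193200 + 10000 = 203200 L/s; C = (193200·37.56 + 10000·40.30)/203200 = 37.70 mg/L.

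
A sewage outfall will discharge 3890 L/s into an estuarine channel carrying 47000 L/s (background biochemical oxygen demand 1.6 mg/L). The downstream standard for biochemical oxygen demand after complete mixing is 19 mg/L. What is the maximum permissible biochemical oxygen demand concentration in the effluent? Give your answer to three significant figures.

229 mg/L

At the limit, (Qr·Cr + Qe·Cₑ)/(Qr + Qe) = 19:
Cₑ = (50890·19 − 47000·1.600) / 3890 = 229.2 mg/L.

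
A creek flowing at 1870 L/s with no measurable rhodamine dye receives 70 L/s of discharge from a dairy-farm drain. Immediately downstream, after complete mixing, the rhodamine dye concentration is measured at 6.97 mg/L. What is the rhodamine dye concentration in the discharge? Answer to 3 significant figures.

Mass balance: 1870·0 + 70.00·Cₑ = 1940·6.970
→ Cₑ = (1940·6.970 − 1870·0) / 70.00 = 193.2 mg/L.

193 mg/L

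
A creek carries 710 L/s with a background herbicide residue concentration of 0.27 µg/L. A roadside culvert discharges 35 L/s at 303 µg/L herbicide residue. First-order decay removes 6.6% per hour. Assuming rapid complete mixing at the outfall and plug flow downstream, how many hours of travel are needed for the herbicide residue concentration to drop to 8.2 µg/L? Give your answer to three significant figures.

8.34 h

Conservation of mass: C = (710.0·0.2700 + 35.00·303.0) / 745.0 = 10800/745.0 = 14.49 µg/L.
6.6%/h lost → k = −ln(1 − 0.066) = 0.06828 h⁻¹.
14.49·exp(−k·t) = 8.2 → t = ln(14.49/8.2)/k = 30030 s = 8.340 h.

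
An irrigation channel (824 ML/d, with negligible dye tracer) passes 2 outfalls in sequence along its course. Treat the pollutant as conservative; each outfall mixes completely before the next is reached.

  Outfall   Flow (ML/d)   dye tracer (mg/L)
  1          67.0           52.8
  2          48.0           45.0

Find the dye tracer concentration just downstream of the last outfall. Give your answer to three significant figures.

6.07 mg/L

After outfall 1: Q = 824.0 + 67.00 = 891.0 ML/d; C = (824.0·0 + 67.00·52.80)/891.0 = 3.970 mg/L.
After outfall 2: Q = 891.0 + 48.00 = 939.0 ML/d; C = (891.0·3.970 + 48.00·45.00)/939.0 = 6.068 mg/L.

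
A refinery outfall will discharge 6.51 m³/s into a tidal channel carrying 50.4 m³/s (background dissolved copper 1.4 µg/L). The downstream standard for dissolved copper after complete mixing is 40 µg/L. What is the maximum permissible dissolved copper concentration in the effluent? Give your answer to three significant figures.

At the limit, (Qr·Cr + Qe·Cₑ)/(Qr + Qe) = 40:
Cₑ = (56.91·40 − 50.40·1.400) / 6.510 = 338.8 µg/L.

339 µg/L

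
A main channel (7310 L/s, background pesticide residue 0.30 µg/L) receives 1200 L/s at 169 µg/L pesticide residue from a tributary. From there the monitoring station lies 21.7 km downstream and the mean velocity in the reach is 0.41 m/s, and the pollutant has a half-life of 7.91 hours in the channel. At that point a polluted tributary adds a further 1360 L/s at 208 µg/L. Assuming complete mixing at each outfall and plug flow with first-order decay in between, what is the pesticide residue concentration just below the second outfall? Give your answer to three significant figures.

34.4 µg/L

Conservation of mass: C = (7310·0.3000 + 1200·169.0) / 8510 = 205000/8510 = 24.09 µg/L; combined flow 8510 L/s.
Travel time t = 21.7·1000 / 0.41 = 52930 s = 14.70 h.
Half-life 7.91 h → k = ln 2 / 7.91 = 0.08763 h⁻¹ = 2.103 d⁻¹.
Applying C = C₀e^(−kt): 24.09 × 0.2757 = 6.642 µg/L.
At the second outfall, C = (8510·6.642 + 1360·208.0) / (8510 + 1360) = 34.39 µg/L.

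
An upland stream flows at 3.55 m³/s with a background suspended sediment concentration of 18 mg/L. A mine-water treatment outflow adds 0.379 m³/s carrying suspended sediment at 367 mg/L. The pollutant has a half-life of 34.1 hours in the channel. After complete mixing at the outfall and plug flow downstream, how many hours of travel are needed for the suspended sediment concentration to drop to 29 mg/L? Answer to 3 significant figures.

28.4 h

Conservation of mass: C = (3.550·18.00 + 0.3790·367.0) / 3.929 = 203.0/3.929 = 51.67 mg/L.
Half-life 34.1 h → k = ln 2 / 34.1 = 0.02033 h⁻¹ = 0.4878 d⁻¹.
51.67·exp(−k·t) = 29 → t = ln(51.67/29)/k = 102300 s = 28.41 h.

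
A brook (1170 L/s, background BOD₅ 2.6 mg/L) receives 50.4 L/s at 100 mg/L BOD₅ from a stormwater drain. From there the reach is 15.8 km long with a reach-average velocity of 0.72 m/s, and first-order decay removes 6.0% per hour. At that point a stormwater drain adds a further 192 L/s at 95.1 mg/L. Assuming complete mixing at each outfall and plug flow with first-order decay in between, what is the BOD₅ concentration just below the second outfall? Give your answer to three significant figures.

16.9 mg/L

Conservation of mass: C = (1170·2.600 + 50.40·100.0) / 1220 = 8082/1220 = 6.622 mg/L; combined flow 1220 L/s.
Travel time t = 15.8·1000 / 0.72 = 21940 s = 6.096 h.
6.0%/h lost → k = −ln(1 − 0.06) = 0.06188 h⁻¹.
Applying C = C₀e^(−kt): 6.622 × 0.6858 = 4.542 mg/L.
Second outfall: C = (1220·4.542 + 192.0·95.10)/1412 = 16.85 mg/L.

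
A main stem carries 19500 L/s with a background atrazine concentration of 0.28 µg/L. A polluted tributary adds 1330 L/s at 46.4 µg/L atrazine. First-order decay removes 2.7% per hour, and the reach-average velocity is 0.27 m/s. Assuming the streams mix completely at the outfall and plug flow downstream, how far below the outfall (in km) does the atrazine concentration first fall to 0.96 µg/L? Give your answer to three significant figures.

43.0 km

Conservation of mass: C = (19500·0.2800 + 1330·46.40) / 20830 = 67170/20830 = 3.225 µg/L.
2.7%/h lost → k = −ln(1 − 0.027) = 0.02737 h⁻¹.
Set 3.225·exp(−k·t) = 0.96 → t = ln(3.225/0.96)/k = 159400 s = 44.27 h.
Distance = v·t = 0.27·159400 = 43030 m = 43.03 km.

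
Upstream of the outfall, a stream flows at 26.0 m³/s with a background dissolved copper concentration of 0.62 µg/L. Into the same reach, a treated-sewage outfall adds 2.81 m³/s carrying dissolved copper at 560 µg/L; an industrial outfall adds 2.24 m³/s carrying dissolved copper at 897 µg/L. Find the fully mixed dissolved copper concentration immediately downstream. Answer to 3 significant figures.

116 µg/L

After mixing, C = (26.00·0.6200 + 2.810·560.0 + 2.240·897.0) / 31.05 = 3599/31.05 = 115.9 µg/L.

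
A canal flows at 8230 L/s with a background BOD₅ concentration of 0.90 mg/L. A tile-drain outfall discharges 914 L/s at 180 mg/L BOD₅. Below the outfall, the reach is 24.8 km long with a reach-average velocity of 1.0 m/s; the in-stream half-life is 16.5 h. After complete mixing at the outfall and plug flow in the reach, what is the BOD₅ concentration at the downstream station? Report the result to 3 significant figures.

14.1 mg/L

Mass balance: C = (8230·0.9000 + 914.0·180.0) / 9144 = 171900/9144 = 18.80 mg/L.
Travel time t = 24.8·1000 / 1.0 = 24800 s = 6.889 h.
Half-life 16.5 h → k = ln 2 / 16.5 = 0.04201 h⁻¹ = 1.008 d⁻¹.
After decay, C = 18.80 × e^(−kt) = 18.80 × 0.7487 = 14.08 mg/L.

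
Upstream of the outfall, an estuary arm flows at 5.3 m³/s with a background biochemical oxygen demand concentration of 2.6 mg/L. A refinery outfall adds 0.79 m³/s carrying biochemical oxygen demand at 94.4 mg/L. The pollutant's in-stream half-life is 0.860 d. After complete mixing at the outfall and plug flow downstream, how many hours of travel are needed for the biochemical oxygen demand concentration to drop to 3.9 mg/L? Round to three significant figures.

After mixing, C = (5.300·2.600 + 0.7900·94.40) / 6.090 = 88.36/6.090 = 14.51 mg/L.
Half-life 0.860 d → k = ln 2 / 0.860 = 0.8060 d⁻¹.
14.51·exp(−k·t) = 3.9 → t = ln(14.51/3.9)/k = 140800 s = 39.12 h.

39.1 h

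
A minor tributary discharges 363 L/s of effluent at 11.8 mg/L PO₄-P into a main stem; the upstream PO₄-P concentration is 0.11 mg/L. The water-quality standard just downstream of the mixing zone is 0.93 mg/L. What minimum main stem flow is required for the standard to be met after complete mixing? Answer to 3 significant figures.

Set C_mix = 0.93: (Q·0.1100 + 363.0·11.80) / (Q + 363.0) = 0.93
→ Q = 363.0·(11.80 − 0.93)/(0.93 − 0.1100) = 4812 L/s.

4810 L/s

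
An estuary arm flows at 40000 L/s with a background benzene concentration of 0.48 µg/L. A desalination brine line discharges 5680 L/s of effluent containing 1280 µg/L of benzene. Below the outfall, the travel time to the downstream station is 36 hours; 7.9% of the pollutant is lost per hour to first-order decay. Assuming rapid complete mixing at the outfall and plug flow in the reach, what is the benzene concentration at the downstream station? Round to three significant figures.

Mass balance: C = (40000·0.4800 + 5680·1280) / 45680 = 7290000/45680 = 159.6 µg/L.
7.9%/h lost → k = −ln(1 − 0.079) = 0.08230 h⁻¹.
Applying C = C₀e^(−kt): 159.6 × 0.05168 = 8.248 µg/L.

8.25 µg/L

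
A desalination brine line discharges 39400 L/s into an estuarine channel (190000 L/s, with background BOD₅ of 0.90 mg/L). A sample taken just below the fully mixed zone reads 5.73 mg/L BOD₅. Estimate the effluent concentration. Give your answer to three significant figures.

29.0 mg/L

Mass balance: 190000·0.9000 + 39400·Cₑ = 229400·5.730
→ Cₑ = (229400·5.730 − 190000·0.9000) / 39400 = 29.02 mg/L.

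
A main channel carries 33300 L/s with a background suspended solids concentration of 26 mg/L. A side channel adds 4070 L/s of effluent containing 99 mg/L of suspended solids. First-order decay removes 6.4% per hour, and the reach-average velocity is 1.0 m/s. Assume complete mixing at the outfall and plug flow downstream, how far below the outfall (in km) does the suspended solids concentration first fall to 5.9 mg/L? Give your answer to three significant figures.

Conservation of mass: C = (33300·26.00 + 4070·99.00) / 37370 = 1269000/37370 = 33.95 mg/L.
6.4%/h lost → k = −ln(1 − 0.064) = 0.06614 h⁻¹.
Set 33.95·exp(−k·t) = 5.9 → t = ln(33.95/5.9)/k = 95250 s = 26.46 h.
Distance = v·t = 1.0·95250 = 95250 m = 95.25 km.

95.3 km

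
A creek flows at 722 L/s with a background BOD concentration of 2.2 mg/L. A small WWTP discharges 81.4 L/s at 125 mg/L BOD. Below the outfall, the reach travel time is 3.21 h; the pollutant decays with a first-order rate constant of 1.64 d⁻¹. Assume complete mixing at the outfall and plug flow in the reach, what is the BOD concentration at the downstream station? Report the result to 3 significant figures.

11.8 mg/L

After mixing, C = (722.0·2.200 + 81.40·125.0) / 803.4 = 11760/803.4 = 14.64 mg/L.
Decay over the reach: 14.64·exp(−kt) = 14.64·0.8030 = 11.76 mg/L.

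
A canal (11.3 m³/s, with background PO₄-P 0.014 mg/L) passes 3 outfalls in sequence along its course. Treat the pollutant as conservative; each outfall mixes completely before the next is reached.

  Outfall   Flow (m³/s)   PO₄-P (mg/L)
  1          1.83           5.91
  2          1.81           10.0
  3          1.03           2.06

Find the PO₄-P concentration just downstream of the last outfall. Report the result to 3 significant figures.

1.95 mg/L

Below outfall 1: Q → 13.13 m³/s, C = (11.30·0.01400 + 1.830·5.910)/13.13 = 0.8358 mg/L.
Below outfall 2: Q → 14.94 m³/s, C = (13.13·0.8358 + 1.810·10.00)/14.94 = 1.946 mg/L.
Below outfall 3: Q → 15.97 m³/s, C = (14.94·1.946 + 1.030·2.060)/15.97 = 1.953 mg/L.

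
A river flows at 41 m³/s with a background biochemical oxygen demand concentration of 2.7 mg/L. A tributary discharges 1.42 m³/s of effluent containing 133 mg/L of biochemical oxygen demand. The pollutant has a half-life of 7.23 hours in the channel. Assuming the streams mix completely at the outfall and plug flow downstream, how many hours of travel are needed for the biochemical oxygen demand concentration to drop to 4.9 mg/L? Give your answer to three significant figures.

After mixing, C = (41.00·2.700 + 1.420·133.0) / 42.42 = 299.6/42.42 = 7.062 mg/L.
Half-life 7.23 h → k = ln 2 / 7.23 = 0.09587 h⁻¹ = 2.301 d⁻¹.
7.062·exp(−k·t) = 4.9 → t = ln(7.062/4.9)/k = 13720 s = 3.812 h.

3.81 h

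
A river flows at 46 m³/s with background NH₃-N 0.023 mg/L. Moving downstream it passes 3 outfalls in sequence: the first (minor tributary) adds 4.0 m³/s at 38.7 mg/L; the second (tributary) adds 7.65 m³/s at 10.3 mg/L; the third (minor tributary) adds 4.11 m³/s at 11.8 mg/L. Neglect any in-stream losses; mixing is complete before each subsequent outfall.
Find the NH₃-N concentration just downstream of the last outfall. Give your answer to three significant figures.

After outfall 1: Q = 46.00 + 4.000 = 50.00 m³/s; C = (46.00·0.02300 + 4.000·38.70)/50.00 = 3.117 mg/L.
After outfall 2: Q = 50.00 + 7.650 = 57.65 m³/s; C = (50.00·3.117 + 7.650·10.30)/57.65 = 4.070 mg/L.
After outfall 3: Q = 57.65 + 4.110 = 61.76 m³/s; C = (57.65·4.070 + 4.110·11.80)/61.76 = 4.585 mg/L.

4.58 mg/L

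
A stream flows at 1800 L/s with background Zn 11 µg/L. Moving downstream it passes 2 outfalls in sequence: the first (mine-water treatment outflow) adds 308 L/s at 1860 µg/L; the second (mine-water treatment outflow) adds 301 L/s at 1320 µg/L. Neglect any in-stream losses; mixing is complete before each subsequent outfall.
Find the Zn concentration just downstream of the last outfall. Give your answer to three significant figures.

Outfall 1: combined Q = 2108 L/s; C = (1800·11.00 + 308.0·1860)/2108 = 281.2 µg/L.
Outfall 2: combined Q = 2409 L/s; C = (2108·281.2 + 301.0·1320)/2409 = 411.0 µg/L.

411 µg/L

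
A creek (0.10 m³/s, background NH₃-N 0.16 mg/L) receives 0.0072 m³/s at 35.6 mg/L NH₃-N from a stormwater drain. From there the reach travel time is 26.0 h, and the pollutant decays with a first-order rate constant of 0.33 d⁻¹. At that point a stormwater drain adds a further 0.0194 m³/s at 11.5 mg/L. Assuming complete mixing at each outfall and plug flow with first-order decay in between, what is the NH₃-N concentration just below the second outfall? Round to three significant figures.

Mixed concentration C = ΣQC/ΣQ = (0.1000·0.1600 + 0.007200·35.60) / 0.1072 = 0.2723/0.1072 = 2.540 mg/L; combined flow 0.1072 m³/s.
Decay over the reach: 2.540·exp(−kt) = 2.540·0.6994 = 1.777 mg/L.
At the second outfall, C = (0.1072·1.777 + 0.01940·11.50) / (0.1072 + 0.01940) = 3.267 mg/L.

3.27 mg/L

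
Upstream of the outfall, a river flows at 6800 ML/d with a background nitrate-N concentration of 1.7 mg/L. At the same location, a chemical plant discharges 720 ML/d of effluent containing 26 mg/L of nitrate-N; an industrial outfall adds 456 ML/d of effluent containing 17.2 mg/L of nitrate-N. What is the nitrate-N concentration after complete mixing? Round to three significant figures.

Flow-weighted average: C = (6800·1.700 + 720.0·26.00 + 456.0·17.20) / 7976 = 38120/7976 = 4.780 mg/L.

4.78 mg/L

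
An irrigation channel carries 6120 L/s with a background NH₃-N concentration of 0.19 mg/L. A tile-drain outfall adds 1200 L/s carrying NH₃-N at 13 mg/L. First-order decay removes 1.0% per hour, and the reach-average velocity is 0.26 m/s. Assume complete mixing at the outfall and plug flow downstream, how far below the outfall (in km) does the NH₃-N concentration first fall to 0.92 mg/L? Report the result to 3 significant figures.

84.9 km

Flow-weighted average: C = (6120·0.1900 + 1200·13.00) / 7320 = 16760/7320 = 2.290 mg/L.
1.0%/h lost → k = −ln(1 − 0.01) = 0.01005 h⁻¹.
Set 2.290·exp(−k·t) = 0.92 → t = ln(2.290/0.92)/k = 326700 s = 90.74 h.
Distance = v·t = 0.26·326700 = 84930 m = 84.93 km.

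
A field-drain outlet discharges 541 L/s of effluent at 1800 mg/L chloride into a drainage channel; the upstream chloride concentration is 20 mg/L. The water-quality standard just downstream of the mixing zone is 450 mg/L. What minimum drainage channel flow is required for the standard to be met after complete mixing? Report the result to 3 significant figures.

1700 L/s

Set C_mix = 450: (Q·20.00 + 541.0·1800) / (Q + 541.0) = 450
→ Q = 541.0·(1800 − 450)/(450 − 20.00) = 1698 L/s.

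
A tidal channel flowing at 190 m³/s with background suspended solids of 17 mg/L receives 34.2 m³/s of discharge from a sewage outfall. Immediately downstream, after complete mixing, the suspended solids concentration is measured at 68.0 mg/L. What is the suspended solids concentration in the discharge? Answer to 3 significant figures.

351 mg/L

Mass balance: 190.0·17.00 + 34.20·Cₑ = 224.2·68.00
→ Cₑ = (224.2·68.00 − 190.0·17.00) / 34.20 = 351.3 mg/L.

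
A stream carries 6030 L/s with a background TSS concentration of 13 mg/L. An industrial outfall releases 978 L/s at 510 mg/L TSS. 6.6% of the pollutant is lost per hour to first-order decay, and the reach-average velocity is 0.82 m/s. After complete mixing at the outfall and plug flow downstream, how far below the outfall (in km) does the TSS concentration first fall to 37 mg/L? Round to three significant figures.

After mixing, C = (6030·13.00 + 978.0·510.0) / 7008 = 577200/7008 = 82.36 mg/L.
6.6%/h lost → k = −ln(1 − 0.066) = 0.06828 h⁻¹.
Set 82.36·exp(−k·t) = 37 → t = ln(82.36/37)/k = 42190 s = 11.72 h.
Distance = v·t = 0.82·42190 = 34590 m = 34.59 km.

34.6 km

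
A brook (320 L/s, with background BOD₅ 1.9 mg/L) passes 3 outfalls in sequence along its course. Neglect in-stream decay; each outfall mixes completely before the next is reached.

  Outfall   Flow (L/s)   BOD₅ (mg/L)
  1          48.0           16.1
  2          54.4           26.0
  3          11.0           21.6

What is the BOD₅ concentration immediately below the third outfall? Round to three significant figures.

Below outfall 1: Q → 368.0 L/s, C = (320.0·1.900 + 48.00·16.10)/368.0 = 3.752 mg/L.
Below outfall 2: Q → 422.4 L/s, C = (368.0·3.752 + 54.40·26.00)/422.4 = 6.617 mg/L.
Below outfall 3: Q → 433.4 L/s, C = (422.4·6.617 + 11.00·21.60)/433.4 = 6.998 mg/L.

7.00 mg/L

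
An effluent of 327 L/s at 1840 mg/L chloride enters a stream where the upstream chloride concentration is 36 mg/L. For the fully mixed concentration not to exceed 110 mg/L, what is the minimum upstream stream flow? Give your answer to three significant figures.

Set C_mix = 110: (Q·36.00 + 327.0·1840) / (Q + 327.0) = 110
→ Q = 327.0·(1840 − 110)/(110 − 36.00) = 7645 L/s.

7640 L/s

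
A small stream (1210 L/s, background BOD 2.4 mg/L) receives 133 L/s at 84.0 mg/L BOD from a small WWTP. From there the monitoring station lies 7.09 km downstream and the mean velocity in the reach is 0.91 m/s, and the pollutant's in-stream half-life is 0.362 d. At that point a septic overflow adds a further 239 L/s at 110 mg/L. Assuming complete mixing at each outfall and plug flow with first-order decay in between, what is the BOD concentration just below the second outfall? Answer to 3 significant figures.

Flow-weighted average: C = (1210·2.400 + 133.0·84.00) / 1343 = 14080/1343 = 10.48 mg/L; combined flow 1343 L/s.
Travel time t = 7.09·1000 / 0.91 = 7791 s = 2.164 h.
Half-life 0.362 d → k = ln 2 / 0.362 = 1.915 d⁻¹.
Decay over the reach: 10.48·exp(−kt) = 10.48·0.8414 = 8.819 mg/L.
Second outfall: C = (1343·8.819 + 239.0·110.0)/1582 = 24.10 mg/L.

24.1 mg/L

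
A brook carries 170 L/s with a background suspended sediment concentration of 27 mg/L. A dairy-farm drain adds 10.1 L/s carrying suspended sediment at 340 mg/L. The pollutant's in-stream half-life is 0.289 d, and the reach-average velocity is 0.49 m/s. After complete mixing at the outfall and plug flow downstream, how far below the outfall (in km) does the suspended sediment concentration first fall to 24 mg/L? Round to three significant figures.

Mixed concentration C = ΣQC/ΣQ = (170.0·27.00 + 10.10·340.0) / 180.1 = 8024/180.1 = 44.55 mg/L.
Half-life 0.289 d → k = ln 2 / 0.289 = 2.398 d⁻¹.
Set 44.55·exp(−k·t) = 24 → t = ln(44.55/24)/k = 22290 s = 6.190 h.
Distance = v·t = 0.49·22290 = 10920 m = 10.92 km.

10.9 km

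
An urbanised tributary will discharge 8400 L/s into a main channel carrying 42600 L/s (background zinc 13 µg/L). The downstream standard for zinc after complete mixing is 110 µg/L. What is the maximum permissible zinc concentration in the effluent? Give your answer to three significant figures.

602 µg/L

At the limit, (Qr·Cr + Qe·Cₑ)/(Qr + Qe) = 110:
Cₑ = (51000·110 − 42600·13.00) / 8400 = 601.9 µg/L.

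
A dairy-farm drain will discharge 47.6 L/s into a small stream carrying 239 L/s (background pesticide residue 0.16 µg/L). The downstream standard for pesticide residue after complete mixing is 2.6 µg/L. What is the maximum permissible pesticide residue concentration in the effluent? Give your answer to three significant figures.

14.9 µg/L

At the limit, (Qr·Cr + Qe·Cₑ)/(Qr + Qe) = 2.6:
Cₑ = (286.6·2.6 − 239.0·0.1600) / 47.60 = 14.85 µg/L.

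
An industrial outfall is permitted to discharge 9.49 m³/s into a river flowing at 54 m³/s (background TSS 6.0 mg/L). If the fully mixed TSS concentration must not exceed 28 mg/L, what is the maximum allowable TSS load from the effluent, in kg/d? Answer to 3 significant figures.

126000 kg/d

Mass balance at the limit: 54.00·6.000 + 9.490·Cₑ = 63.49·28 → Cₑ = 153.2 mg/L.
Load = 9.490 m³/s × 153.2 g/m³ × 86 400 s/d = 125600 kg/d.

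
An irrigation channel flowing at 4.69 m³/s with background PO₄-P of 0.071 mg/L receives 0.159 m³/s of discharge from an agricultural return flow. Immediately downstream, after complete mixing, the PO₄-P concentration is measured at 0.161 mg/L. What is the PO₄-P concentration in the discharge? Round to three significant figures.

Mass balance: 4.690·0.07100 + 0.1590·Cₑ = 4.849·0.1610
→ Cₑ = (4.849·0.1610 − 4.690·0.07100) / 0.1590 = 2.816 mg/L.

2.82 mg/L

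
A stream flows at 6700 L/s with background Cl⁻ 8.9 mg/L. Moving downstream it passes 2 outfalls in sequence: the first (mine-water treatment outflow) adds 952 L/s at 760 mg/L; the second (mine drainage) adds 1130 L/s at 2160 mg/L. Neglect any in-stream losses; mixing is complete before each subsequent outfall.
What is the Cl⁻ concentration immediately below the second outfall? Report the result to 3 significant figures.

367 mg/L

Below outfall 1: Q → 7652 L/s, C = (6700·8.900 + 952.0·760.0)/7652 = 102.3 mg/L.
Below outfall 2: Q → 8782 L/s, C = (7652·102.3 + 1130·2160)/8782 = 367.1 mg/L.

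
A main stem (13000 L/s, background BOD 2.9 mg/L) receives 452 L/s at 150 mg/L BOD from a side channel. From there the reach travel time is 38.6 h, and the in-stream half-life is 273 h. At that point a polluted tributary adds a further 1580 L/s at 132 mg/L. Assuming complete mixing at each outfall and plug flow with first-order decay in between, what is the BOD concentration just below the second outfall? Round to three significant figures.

20.2 mg/L

After mixing, C = (13000·2.900 + 452.0·150.0) / 13450 = 105500/13450 = 7.843 mg/L; combined flow 13450 L/s.
Half-life 273 h → k = ln 2 / 273 = 0.002539 h⁻¹ = 0.06094 d⁻¹.
After decay, C = 7.843 × e^(−kt) = 7.843 × 0.9066 = 7.111 mg/L.
Second outfall: C = (13450·7.111 + 1580·132.0)/15030 = 20.24 mg/L.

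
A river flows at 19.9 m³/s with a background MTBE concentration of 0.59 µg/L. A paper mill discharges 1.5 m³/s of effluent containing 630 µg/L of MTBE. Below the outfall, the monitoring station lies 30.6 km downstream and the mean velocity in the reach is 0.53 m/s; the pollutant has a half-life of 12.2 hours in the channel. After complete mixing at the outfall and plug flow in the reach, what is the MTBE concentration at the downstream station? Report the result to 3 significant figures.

Mass balance: C = (19.90·0.5900 + 1.500·630.0) / 21.40 = 956.7/21.40 = 44.71 µg/L.
Travel time t = 30.6·1000 / 0.53 = 57740 s = 16.04 h.
Half-life 12.2 h → k = ln 2 / 12.2 = 0.05682 h⁻¹ = 1.364 d⁻¹.
After decay, C = 44.71 × e^(−kt) = 44.71 × 0.4020 = 17.97 µg/L.

18.0 µg/L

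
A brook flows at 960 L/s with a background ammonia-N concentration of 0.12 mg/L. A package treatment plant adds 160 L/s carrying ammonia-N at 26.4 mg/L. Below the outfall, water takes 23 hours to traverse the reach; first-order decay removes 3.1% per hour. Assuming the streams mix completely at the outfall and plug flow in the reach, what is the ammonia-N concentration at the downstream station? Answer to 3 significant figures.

1.88 mg/L

Mixed concentration C = ΣQC/ΣQ = (960.0·0.1200 + 160.0·26.40) / 1120 = 4339/1120 = 3.874 mg/L.
3.1%/h lost → k = −ln(1 − 0.031) = 0.03149 h⁻¹.
After decay, C = 3.874 × e^(−kt) = 3.874 × 0.4847 = 1.878 mg/L.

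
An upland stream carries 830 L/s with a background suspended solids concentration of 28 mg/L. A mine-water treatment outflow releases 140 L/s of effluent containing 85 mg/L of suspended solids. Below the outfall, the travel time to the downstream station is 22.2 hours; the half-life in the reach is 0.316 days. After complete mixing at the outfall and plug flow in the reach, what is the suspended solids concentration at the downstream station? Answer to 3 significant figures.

Mixed concentration C = ΣQC/ΣQ = (830.0·28.00 + 140.0·85.00) / 970.0 = 35140/970.0 = 36.23 mg/L.
Half-life 0.316 d → k = ln 2 / 0.316 = 2.194 d⁻¹.
Applying C = C₀e^(−kt): 36.23 × 0.1315 = 4.763 mg/L.

4.76 mg/L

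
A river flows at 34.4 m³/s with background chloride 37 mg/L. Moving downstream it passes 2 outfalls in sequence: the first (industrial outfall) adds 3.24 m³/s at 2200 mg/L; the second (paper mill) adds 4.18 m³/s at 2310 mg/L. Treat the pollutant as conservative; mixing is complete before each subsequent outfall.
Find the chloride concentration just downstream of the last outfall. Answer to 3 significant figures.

Below outfall 1: Q → 37.64 m³/s, C = (34.40·37.00 + 3.240·2200)/37.64 = 223.2 mg/L.
Below outfall 2: Q → 41.82 m³/s, C = (37.64·223.2 + 4.180·2310)/41.82 = 431.8 mg/L.

432 mg/L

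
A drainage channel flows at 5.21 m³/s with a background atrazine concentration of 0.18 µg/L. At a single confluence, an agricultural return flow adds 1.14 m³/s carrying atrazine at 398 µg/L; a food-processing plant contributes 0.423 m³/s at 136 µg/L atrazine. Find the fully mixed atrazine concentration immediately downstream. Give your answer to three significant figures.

Conservation of mass: C = (5.210·0.1800 + 1.140·398.0 + 0.4230·136.0) / 6.773 = 512.2/6.773 = 75.62 µg/L.

75.6 µg/L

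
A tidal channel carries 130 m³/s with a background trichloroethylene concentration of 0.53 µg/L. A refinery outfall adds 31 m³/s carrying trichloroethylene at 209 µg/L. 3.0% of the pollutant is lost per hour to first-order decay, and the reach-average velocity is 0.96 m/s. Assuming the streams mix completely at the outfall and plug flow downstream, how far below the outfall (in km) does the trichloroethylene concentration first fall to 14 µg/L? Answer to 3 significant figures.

121 km

Flow-weighted average: C = (130.0·0.5300 + 31.00·209.0) / 161.0 = 6548/161.0 = 40.67 µg/L.
3.0%/h lost → k = −ln(1 − 0.03) = 0.03046 h⁻¹.
Set 40.67·exp(−k·t) = 14 → t = ln(40.67/14)/k = 126000 s = 35.01 h.
Distance = v·t = 0.96·126000 = 121000 m = 121.0 km.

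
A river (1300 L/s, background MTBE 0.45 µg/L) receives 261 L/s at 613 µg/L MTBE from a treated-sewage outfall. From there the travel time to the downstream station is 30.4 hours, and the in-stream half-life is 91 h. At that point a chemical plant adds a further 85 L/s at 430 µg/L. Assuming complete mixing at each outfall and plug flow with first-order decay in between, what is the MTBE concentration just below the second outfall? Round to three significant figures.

99.6 µg/L

After mixing, C = (1300·0.4500 + 261.0·613.0) / 1561 = 160600/1561 = 102.9 µg/L; combined flow 1561 L/s.
Half-life 91 h → k = ln 2 / 91 = 0.007617 h⁻¹ = 0.1828 d⁻¹.
First-order decay: C = 102.9·exp(−k·t) = 102.9·0.7933 = 81.61 µg/L.
At the second outfall, C = (1561·81.61 + 85.00·430.0) / (1561 + 85.00) = 99.60 µg/L.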